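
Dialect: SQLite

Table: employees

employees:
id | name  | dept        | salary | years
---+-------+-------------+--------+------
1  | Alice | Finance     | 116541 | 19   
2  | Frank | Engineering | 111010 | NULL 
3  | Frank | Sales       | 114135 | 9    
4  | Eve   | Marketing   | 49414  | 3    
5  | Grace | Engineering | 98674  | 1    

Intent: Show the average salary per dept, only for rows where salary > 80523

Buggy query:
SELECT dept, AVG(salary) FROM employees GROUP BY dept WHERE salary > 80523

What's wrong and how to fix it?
Bug: Row-level WHERE must come before GROUP BY in the clause order

Fix: Move the WHERE clause before GROUP BY

Corrected query:
SELECT dept, AVG(salary) FROM employees WHERE salary > 80523 GROUP BY dept

Result:
dept        | AVG(salary)
------------+------------
Engineering | 104842     
Finance     | 116541     
Sales       | 114135     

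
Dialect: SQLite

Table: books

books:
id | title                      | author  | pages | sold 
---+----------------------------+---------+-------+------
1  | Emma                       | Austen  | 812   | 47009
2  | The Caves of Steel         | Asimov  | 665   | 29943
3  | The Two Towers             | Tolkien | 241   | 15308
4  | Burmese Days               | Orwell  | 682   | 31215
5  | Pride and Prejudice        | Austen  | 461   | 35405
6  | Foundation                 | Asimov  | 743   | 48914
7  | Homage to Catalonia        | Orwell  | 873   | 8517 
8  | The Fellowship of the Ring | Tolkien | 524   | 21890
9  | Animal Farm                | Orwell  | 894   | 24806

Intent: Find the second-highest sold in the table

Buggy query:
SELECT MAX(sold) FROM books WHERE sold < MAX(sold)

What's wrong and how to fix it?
Bug: MAX(sold) on the right of the comparison is an aggregate-in-WHERE error

Fix: Put the inner MAX in a scalar subquery

Corrected query:
SELECT MAX(sold) FROM books WHERE sold < (SELECT MAX(sold) FROM books)

Result:
MAX(sold)
---------
47009    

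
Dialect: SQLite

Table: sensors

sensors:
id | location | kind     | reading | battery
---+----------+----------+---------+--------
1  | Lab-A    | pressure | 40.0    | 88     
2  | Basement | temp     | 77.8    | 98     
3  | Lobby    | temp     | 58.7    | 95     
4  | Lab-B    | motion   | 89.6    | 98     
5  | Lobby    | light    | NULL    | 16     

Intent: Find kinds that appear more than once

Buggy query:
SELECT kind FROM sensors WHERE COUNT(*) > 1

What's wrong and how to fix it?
Bug: COUNT(*) is an aggregate and cannot be used in WHERE

Fix: Group first, then use HAVING for the count condition

Corrected query:
SELECT kind FROM sensors GROUP BY kind HAVING COUNT(*) > 1

Result:
kind
----
temp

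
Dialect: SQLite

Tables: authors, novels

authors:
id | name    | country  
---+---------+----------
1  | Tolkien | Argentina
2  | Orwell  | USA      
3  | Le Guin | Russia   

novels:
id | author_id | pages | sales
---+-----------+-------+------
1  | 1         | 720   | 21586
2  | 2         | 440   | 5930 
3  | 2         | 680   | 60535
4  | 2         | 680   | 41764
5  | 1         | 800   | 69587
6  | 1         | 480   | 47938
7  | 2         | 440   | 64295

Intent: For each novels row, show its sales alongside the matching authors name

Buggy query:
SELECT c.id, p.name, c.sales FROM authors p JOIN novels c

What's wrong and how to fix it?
Bug: Missing join condition: each novels row is matched to all authors rows instead of just its own

Fix: Add ON c.author_id = p.id to the JOIN

Corrected query:
SELECT c.id, p.name, c.sales FROM authors p JOIN novels c ON c.author_id = p.id

Result:
id | name    | sales
---+---------+------
1  | Tolkien | 21586
2  | Orwell  | 5930 
3  | Orwell  | 60535
4  | Orwell  | 41764
5  | Tolkien | 69587
6  | Tolkien | 47938
7  | Orwell  | 64295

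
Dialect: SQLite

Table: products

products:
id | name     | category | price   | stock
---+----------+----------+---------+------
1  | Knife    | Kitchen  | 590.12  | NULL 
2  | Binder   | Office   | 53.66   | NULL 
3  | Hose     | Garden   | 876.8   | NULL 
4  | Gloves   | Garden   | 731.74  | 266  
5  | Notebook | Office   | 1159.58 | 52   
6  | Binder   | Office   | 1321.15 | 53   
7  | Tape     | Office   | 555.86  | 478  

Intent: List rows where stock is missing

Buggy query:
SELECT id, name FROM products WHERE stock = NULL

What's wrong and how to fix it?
Bug: Comparing to NULL with '=' never matches; NULL = NULL is unknown, not true

Fix: Use IS NULL to test for NULL

Corrected query:
SELECT id, name FROM products WHERE stock IS NULL

Result:
id | name  
---+-------
1  | Knife 
2  | Binder
3  | Hose  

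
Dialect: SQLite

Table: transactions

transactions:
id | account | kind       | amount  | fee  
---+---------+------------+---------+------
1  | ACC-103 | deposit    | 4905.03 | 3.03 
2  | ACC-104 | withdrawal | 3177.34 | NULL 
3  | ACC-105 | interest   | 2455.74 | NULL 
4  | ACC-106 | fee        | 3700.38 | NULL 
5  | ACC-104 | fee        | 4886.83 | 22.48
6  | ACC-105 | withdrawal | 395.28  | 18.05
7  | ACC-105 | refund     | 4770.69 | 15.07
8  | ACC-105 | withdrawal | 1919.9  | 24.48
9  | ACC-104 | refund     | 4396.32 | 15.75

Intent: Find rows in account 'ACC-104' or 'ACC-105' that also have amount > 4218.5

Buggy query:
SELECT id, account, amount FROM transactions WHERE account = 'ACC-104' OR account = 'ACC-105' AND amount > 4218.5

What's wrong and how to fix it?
Bug: AND binds tighter than OR, so this parses as account = 'ACC-104' OR (account = 'ACC-105' AND amount > 4218.5)

Fix: Group the OR with parentheses (or use IN), then AND the threshold

Corrected query:
SELECT id, account, amount FROM transactions WHERE (account = 'ACC-104' OR account = 'ACC-105') AND amount > 4218.5

Result:
id | account | amount 
---+---------+--------
5  | ACC-104 | 4886.83
7  | ACC-105 | 4770.69
9  | ACC-104 | 4396.32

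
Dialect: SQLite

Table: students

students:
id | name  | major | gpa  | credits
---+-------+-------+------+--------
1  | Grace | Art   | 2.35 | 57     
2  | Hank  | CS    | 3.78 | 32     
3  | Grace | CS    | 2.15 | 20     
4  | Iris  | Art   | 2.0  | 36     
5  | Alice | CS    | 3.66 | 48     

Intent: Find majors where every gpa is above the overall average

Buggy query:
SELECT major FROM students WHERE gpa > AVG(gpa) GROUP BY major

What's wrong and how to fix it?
Bug: WHERE evaluates per row before aggregation, so AVG() is unavailable

Fix: Compute the overall average in a scalar subquery and compare each group's MIN against it in HAVING

Corrected query:
SELECT major FROM students GROUP BY major HAVING MIN(gpa) > (SELECT AVG(gpa) FROM students)

Result:
(no rows)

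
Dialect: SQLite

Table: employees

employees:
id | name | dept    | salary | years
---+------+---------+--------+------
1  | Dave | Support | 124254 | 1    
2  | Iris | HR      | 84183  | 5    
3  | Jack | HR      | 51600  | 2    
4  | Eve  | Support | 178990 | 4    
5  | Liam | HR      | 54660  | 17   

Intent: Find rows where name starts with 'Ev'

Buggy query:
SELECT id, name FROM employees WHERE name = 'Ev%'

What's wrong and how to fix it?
Bug: '=' compares the literal string including the % character; pattern matching needs LIKE

Fix: Replace '=' with LIKE so 'Ev%' is treated as a pattern

Corrected query:
SELECT id, name FROM employees WHERE name LIKE 'Ev%'

Result:
id | name
---+-----
4  | Eve 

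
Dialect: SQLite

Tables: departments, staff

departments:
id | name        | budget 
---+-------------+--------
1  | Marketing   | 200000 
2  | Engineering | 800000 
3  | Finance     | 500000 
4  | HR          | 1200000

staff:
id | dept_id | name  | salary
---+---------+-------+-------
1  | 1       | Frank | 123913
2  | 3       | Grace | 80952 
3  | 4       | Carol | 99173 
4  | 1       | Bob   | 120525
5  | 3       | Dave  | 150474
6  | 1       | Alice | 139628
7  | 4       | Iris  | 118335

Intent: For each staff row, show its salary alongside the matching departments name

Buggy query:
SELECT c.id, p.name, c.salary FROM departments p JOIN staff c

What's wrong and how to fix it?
Bug: Missing join condition: each staff row is matched to all departments rows instead of just its own

Fix: Add ON c.dept_id = p.id to the JOIN

Corrected query:
SELECT c.id, p.name, c.salary FROM departments p JOIN staff c ON c.dept_id = p.id

Result:
id | name      | salary
---+-----------+-------
1  | Marketing | 123913
2  | Finance   | 80952 
3  | HR        | 99173 
4  | Marketing | 120525
5  | Finance   | 150474
6  | Marketing | 139628
7  | HR        | 118335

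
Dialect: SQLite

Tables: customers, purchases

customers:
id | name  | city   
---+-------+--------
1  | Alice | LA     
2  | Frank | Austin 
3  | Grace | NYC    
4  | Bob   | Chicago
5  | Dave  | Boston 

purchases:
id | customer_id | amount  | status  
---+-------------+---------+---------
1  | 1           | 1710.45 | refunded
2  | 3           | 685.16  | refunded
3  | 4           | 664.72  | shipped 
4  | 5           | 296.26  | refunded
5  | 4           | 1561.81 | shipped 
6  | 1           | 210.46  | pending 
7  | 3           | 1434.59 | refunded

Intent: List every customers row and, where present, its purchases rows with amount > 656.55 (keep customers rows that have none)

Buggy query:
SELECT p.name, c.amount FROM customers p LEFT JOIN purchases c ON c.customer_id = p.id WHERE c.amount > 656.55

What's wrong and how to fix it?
Bug: Filtering c.amount in WHERE discards the NULL rows produced by LEFT JOIN, turning it into an inner join

Fix: Move the right-table condition into the ON clause so unmatched parents are kept

Corrected query:
SELECT p.name, c.amount FROM customers p LEFT JOIN purchases c ON c.customer_id = p.id AND c.amount > 656.55

Result:
name  | amount 
------+--------
Alice | 1710.45
Frank | NULL   
Grace | 685.16 
Grace | 1434.59
Bob   | 664.72 
Bob   | 1561.81
Dave  | NULL   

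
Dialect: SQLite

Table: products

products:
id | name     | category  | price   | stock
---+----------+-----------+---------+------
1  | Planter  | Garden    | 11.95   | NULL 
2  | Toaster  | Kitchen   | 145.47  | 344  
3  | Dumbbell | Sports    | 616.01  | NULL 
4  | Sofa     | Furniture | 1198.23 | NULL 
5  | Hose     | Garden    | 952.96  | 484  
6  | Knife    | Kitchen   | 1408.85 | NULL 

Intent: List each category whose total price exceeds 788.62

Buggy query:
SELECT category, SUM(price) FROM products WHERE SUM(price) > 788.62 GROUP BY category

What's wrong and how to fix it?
Bug: Aggregate functions cannot appear in a WHERE clause

Fix: Move the aggregate condition to a HAVING clause

Corrected query:
SELECT category, SUM(price) FROM products GROUP BY category HAVING SUM(price) > 788.62

Result:
category  | SUM(price)
----------+-----------
Furniture | 1198.23   
Garden    | 964.91    
Kitchen   | 1554.32   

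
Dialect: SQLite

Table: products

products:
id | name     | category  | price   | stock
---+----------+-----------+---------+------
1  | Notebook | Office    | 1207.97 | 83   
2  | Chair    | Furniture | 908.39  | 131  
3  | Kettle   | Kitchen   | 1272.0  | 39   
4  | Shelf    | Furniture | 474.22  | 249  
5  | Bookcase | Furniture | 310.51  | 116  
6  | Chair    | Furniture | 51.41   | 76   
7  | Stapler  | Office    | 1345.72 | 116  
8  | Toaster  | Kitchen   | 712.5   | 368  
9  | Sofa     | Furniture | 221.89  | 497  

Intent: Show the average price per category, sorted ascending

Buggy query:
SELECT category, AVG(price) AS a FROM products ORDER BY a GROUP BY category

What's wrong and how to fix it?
Bug: GROUP BY must precede ORDER BY

Fix: Move ORDER BY to the end, after GROUP BY

Corrected query:
SELECT category, AVG(price) AS a FROM products GROUP BY category ORDER BY a

Result:
category  | a       
----------+---------
Furniture | 393.284 
Kitchen   | 992.25  
Office    | 1276.845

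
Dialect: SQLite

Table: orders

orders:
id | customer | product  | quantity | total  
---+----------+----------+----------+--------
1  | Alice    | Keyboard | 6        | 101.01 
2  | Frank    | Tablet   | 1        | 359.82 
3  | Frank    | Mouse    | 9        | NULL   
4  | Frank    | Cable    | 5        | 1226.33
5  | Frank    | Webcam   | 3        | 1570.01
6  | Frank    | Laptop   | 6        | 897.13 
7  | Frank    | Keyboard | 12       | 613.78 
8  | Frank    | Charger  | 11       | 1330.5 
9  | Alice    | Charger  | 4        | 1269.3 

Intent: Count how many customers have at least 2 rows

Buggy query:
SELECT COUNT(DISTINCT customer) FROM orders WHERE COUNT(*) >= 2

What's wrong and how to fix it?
Bug: WHERE filters individual rows, not groups, so a group-level COUNT is invalid there

Fix: Group first with HAVING COUNT(*) >= 2, then COUNT the resulting groups

Corrected query:
SELECT COUNT(*) FROM (SELECT customer FROM orders GROUP BY customer HAVING COUNT(*) >= 2)

Result:
COUNT(*)
--------
2       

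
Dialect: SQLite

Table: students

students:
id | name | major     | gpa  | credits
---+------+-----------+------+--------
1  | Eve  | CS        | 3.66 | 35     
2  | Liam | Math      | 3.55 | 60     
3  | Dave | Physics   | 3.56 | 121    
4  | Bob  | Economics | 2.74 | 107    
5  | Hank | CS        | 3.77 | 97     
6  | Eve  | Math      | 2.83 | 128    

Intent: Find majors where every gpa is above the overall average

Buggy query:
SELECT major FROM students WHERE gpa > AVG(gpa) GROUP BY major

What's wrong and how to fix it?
Bug: WHERE evaluates per row before aggregation, so AVG() is unavailable

Fix: Use a subquery for AVG and a HAVING MIN(...) filter so the condition holds for every row in the group

Corrected query:
SELECT major FROM students GROUP BY major HAVING MIN(gpa) > (SELECT AVG(gpa) FROM students)

Result:
major  
-------
CS     
Physics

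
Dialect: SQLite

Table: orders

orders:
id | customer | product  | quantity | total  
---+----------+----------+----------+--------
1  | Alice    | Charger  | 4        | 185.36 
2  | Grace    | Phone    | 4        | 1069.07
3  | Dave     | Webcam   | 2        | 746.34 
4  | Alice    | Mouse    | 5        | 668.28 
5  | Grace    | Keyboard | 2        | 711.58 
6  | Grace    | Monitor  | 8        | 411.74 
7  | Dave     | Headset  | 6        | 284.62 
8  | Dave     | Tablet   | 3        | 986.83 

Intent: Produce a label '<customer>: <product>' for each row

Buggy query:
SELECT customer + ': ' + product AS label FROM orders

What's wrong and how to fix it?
Bug: SQLite uses || for string concatenation; + coerces text to numbers (yielding 0)

Fix: Replace + with || to concatenate text

Corrected query:
SELECT customer || ': ' || product AS label FROM orders

Result:
label          
---------------
Alice: Charger 
Grace: Phone   
Dave: Webcam   
Alice: Mouse   
Grace: Keyboard
Grace: Monitor 
Dave: Headset  
Dave: Tablet   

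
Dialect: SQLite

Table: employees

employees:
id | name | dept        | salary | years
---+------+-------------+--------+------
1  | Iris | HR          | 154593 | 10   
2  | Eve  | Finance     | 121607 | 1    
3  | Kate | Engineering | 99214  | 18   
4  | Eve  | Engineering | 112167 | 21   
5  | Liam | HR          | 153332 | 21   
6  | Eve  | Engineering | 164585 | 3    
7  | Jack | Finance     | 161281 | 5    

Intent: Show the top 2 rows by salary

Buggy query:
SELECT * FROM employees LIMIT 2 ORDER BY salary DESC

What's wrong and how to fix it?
Bug: ORDER BY cannot follow LIMIT; LIMIT is the final clause

Fix: Sort with ORDER BY, then apply LIMIT

Corrected query:
SELECT * FROM employees ORDER BY salary DESC LIMIT 2

Result:
id | name | dept        | salary | years
---+------+-------------+--------+------
6  | Eve  | Engineering | 164585 | 3    
7  | Jack | Finance     | 161281 | 5    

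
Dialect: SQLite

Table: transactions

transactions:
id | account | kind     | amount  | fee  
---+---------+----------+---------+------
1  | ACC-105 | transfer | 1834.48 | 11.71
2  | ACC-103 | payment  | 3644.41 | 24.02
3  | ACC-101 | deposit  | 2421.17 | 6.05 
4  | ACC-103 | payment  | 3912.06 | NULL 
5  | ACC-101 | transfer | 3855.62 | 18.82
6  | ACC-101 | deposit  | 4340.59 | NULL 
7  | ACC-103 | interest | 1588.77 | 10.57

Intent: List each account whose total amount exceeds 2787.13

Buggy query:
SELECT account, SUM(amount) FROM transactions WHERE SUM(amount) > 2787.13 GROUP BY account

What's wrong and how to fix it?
Bug: SUM(amount) is an aggregate, but WHERE filters rows before aggregation

Fix: Use HAVING (which filters groups after aggregation) instead of WHERE

Corrected query:
SELECT account, SUM(amount) FROM transactions GROUP BY account HAVING SUM(amount) > 2787.13

Result:
account | SUM(amount)
--------+------------
ACC-101 | 10617.38   
ACC-103 | 9145.24    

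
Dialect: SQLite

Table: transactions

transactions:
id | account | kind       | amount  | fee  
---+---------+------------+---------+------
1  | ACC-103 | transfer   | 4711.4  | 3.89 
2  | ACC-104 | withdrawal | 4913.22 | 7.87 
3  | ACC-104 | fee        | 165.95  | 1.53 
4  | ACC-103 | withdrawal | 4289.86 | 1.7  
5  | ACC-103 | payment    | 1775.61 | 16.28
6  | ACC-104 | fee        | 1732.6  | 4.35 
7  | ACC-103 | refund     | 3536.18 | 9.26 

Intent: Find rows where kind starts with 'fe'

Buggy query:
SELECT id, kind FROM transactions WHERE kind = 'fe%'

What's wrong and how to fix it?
Bug: '=' compares the literal string including the % character; pattern matching needs LIKE

Fix: Use LIKE for wildcard pattern matching

Corrected query:
SELECT id, kind FROM transactions WHERE kind LIKE 'fe%'

Result:
id | kind
---+-----
3  | fee 
6  | fee 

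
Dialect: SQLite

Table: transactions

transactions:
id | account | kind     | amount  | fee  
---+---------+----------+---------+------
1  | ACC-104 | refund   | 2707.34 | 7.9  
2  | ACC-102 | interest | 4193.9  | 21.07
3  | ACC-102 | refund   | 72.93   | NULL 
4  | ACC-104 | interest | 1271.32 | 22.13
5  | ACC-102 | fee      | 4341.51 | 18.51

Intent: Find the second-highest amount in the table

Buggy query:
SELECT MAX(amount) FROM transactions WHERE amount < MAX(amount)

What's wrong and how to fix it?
Bug: MAX(amount) on the right of the comparison is an aggregate-in-WHERE error

Fix: Compute the overall MAX in a subquery, then take MAX of rows below it

Corrected query:
SELECT MAX(amount) FROM transactions WHERE amount < (SELECT MAX(amount) FROM transactions)

Result:
MAX(amount)
-----------
4193.9     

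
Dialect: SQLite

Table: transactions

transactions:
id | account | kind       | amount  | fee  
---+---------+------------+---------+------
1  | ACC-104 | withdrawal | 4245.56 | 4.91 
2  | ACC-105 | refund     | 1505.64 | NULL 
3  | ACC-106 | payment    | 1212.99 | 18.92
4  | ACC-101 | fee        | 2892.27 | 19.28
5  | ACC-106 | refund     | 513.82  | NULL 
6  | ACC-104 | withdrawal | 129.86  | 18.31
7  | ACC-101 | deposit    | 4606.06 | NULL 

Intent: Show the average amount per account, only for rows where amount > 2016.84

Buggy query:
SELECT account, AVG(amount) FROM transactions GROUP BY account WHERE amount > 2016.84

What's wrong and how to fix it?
Bug: WHERE cannot follow GROUP BY

Fix: Place WHERE between FROM and GROUP BY

Corrected query:
SELECT account, AVG(amount) FROM transactions WHERE amount > 2016.84 GROUP BY account

Result:
account | AVG(amount)
--------+------------
ACC-101 | 3749.165   
ACC-104 | 4245.56    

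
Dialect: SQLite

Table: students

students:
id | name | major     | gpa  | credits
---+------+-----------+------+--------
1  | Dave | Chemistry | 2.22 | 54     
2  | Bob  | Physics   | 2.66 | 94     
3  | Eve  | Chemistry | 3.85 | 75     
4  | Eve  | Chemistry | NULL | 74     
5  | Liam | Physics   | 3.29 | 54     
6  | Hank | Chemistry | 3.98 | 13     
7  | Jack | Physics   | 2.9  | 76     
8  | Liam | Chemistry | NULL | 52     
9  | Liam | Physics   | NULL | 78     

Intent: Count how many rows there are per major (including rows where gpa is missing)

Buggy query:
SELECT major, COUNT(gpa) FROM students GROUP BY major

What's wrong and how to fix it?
Bug: COUNT(column) counts non-NULL values only; rows with NULL gpa aren't counted

Fix: Use COUNT(*) to count all rows regardless of NULL

Corrected query:
SELECT major, COUNT(*) FROM students GROUP BY major

Result:
major     | COUNT(*)
----------+---------
Chemistry | 5       
Physics   | 4       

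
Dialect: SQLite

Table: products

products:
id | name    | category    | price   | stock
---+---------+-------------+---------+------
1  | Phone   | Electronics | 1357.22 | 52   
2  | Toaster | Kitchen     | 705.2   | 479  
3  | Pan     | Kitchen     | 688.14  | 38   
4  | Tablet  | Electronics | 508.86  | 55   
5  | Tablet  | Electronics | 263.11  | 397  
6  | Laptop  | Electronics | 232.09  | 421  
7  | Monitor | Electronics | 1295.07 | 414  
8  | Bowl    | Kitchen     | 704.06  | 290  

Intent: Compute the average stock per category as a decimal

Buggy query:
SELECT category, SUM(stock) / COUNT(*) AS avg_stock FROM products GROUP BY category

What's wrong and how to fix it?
Bug: SUM(stock) and COUNT(*) are both integers; the division truncates the fractional part

Fix: Cast one side to REAL so the division keeps the fractional part

Corrected query:
SELECT category, SUM(stock) * 1.0 / COUNT(*) AS avg_stock FROM products GROUP BY category

Result:
category    | avg_stock
------------+----------
Electronics | 267.8    
Kitchen     | 269      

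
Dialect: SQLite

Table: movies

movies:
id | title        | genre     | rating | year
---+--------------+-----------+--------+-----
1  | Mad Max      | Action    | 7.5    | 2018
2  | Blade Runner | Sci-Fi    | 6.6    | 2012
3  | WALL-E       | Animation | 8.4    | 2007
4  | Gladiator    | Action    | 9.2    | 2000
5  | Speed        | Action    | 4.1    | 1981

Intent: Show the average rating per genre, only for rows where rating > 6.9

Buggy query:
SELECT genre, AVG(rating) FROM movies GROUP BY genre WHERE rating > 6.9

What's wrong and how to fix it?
Bug: WHERE cannot follow GROUP BY

Fix: Move the WHERE clause before GROUP BY

Corrected query:
SELECT genre, AVG(rating) FROM movies WHERE rating > 6.9 GROUP BY genre

Result:
genre     | AVG(rating)
----------+------------
Action    | 8.35       
Animation | 8.4        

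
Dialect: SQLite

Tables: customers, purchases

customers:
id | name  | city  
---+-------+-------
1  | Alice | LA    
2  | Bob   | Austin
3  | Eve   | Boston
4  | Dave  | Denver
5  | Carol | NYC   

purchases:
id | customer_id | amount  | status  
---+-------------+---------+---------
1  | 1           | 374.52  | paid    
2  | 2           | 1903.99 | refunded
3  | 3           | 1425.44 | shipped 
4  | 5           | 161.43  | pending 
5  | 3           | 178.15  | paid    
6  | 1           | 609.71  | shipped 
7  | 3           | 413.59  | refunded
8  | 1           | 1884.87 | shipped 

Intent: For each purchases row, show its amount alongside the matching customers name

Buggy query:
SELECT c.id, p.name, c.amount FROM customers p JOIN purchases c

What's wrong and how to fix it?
Bug: Missing join condition: each purchases row is matched to all customers rows instead of just its own

Fix: Specify the join condition linking the foreign key to the parent id

Corrected query:
SELECT c.id, p.name, c.amount FROM customers p JOIN purchases c ON c.customer_id = p.id

Result:
id | name  | amount 
---+-------+--------
1  | Alice | 374.52 
2  | Bob   | 1903.99
3  | Eve   | 1425.44
4  | Carol | 161.43 
5  | Eve   | 178.15 
6  | Alice | 609.71 
7  | Eve   | 413.59 
8  | Alice | 1884.87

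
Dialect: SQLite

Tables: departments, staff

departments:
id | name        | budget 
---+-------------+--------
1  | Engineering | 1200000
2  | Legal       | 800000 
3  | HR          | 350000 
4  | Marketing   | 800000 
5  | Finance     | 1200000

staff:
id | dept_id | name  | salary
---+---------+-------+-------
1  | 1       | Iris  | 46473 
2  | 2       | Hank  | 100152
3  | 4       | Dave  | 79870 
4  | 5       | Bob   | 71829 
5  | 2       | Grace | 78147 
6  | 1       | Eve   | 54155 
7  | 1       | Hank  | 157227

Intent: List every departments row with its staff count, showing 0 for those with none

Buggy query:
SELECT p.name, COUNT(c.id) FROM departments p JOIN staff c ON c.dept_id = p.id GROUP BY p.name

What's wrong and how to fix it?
Bug: INNER JOIN drops departments rows that have no matching staff rows

Fix: Switch to LEFT JOIN to retain unmatched parent rows

Corrected query:
SELECT p.name, COUNT(c.id) FROM departments p LEFT JOIN staff c ON c.dept_id = p.id GROUP BY p.name

Result:
name        | COUNT(c.id)
------------+------------
Engineering | 3          
Finance     | 1          
HR          | 0          
Legal       | 2          
Marketing   | 1          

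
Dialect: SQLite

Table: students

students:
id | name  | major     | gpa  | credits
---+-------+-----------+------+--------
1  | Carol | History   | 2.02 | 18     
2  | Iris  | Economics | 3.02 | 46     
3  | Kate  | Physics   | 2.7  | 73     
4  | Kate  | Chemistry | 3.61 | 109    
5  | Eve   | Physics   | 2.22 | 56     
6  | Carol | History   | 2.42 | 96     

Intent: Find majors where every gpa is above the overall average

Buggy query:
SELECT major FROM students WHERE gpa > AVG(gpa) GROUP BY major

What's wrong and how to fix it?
Bug: AVG() is an aggregate; it can't sit directly in WHERE

Fix: Use a subquery for AVG and a HAVING MIN(...) filter so the condition holds for every row in the group

Corrected query:
SELECT major FROM students GROUP BY major HAVING MIN(gpa) > (SELECT AVG(gpa) FROM students)

Result:
major    
---------
Chemistry
Economics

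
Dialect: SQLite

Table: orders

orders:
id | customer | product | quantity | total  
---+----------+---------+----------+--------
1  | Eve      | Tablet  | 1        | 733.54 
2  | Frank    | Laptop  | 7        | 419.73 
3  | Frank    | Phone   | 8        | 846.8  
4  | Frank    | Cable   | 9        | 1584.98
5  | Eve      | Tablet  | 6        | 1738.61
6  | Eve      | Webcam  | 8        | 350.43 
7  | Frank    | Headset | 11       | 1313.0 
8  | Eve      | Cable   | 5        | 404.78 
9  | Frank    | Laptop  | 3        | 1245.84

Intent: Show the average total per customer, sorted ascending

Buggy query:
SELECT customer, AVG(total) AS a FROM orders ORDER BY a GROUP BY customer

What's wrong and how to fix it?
Bug: GROUP BY must precede ORDER BY

Fix: Reorder: SELECT … FROM … GROUP BY … ORDER BY …

Corrected query:
SELECT customer, AVG(total) AS a FROM orders GROUP BY customer ORDER BY a

Result:
customer | a      
---------+--------
Eve      | 806.84 
Frank    | 1082.07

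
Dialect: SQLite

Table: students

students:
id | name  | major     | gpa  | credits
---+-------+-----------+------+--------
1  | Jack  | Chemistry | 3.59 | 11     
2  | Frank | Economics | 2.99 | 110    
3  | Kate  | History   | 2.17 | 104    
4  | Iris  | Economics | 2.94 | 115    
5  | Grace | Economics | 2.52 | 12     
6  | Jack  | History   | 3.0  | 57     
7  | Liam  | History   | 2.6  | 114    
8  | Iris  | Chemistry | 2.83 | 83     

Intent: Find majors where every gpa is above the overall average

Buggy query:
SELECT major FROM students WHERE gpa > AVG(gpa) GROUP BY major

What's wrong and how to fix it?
Bug: WHERE evaluates per row before aggregation, so AVG() is unavailable

Fix: Compute the overall average in a scalar subquery and compare each group's MIN against it in HAVING

Corrected query:
SELECT major FROM students GROUP BY major HAVING MIN(gpa) > (SELECT AVG(gpa) FROM students)

Result:
(no rows)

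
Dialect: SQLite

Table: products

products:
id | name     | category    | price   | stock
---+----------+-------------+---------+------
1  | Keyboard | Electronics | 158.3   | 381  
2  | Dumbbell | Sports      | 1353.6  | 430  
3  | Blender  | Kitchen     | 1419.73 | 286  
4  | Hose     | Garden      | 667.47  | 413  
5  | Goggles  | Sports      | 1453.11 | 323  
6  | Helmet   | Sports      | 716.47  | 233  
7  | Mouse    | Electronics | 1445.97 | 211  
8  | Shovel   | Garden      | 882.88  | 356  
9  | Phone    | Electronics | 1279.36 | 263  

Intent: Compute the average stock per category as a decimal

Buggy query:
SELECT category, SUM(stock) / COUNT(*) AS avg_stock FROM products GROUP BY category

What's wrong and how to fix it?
Bug: Both operands are integers, so '/' performs integer division and truncates

Fix: Multiply by 1.0 (or CAST to REAL) to force floating-point division

Corrected query:
SELECT category, SUM(stock) * 1.0 / COUNT(*) AS avg_stock FROM products GROUP BY category

Result:
category    | avg_stock 
------------+-----------
Electronics | 285       
Garden      | 384.5     
Kitchen     | 286       
Sports      | 328.666667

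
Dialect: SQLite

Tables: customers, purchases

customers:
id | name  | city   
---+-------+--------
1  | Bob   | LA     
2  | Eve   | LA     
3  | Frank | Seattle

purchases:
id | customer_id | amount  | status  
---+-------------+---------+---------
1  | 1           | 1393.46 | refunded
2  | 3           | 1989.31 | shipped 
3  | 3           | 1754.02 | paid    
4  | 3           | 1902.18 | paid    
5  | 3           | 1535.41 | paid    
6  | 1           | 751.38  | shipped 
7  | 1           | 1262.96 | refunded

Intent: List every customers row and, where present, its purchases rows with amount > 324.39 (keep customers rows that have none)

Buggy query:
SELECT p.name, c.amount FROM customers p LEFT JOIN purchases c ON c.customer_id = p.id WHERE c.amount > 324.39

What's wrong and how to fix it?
Bug: A WHERE condition on the right-hand table after LEFT JOIN drops unmatched parents

Fix: Put 'c.amount > 324.39' in the JOIN's ON clause instead of WHERE

Corrected query:
SELECT p.name, c.amount FROM customers p LEFT JOIN purchases c ON c.customer_id = p.id AND c.amount > 324.39

Result:
name  | amount 
------+--------
Bob   | 751.38 
Bob   | 1262.96
Bob   | 1393.46
Eve   | NULL   
Frank | 1535.41
Frank | 1754.02
Frank | 1902.18
Frank | 1989.31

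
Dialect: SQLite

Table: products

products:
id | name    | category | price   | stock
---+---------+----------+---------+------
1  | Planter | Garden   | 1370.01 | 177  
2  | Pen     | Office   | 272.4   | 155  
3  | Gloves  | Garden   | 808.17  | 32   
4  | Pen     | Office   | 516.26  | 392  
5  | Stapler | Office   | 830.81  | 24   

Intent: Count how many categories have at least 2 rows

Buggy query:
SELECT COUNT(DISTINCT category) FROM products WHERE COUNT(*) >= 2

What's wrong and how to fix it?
Bug: COUNT(*) cannot appear in WHERE; the per-group count doesn't exist yet

Fix: Use a subquery that GROUPs and filters with HAVING, then count its rows

Corrected query:
SELECT COUNT(*) FROM (SELECT category FROM products GROUP BY category HAVING COUNT(*) >= 2)

Result:
COUNT(*)
--------
2       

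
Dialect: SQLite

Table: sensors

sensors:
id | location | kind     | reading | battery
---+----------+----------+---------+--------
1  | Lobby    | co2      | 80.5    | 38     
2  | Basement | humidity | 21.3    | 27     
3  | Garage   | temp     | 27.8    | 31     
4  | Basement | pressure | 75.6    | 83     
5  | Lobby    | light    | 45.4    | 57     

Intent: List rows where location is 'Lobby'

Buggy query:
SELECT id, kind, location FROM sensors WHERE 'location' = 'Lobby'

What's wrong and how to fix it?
Bug: Single quotes denote string literals in SQL; the column name is being compared as a constant string

Fix: Reference the column as location without single quotes

Corrected query:
SELECT id, kind, location FROM sensors WHERE location = 'Lobby'

Result:
id | kind  | location
---+-------+---------
1  | co2   | Lobby   
5  | light | Lobby   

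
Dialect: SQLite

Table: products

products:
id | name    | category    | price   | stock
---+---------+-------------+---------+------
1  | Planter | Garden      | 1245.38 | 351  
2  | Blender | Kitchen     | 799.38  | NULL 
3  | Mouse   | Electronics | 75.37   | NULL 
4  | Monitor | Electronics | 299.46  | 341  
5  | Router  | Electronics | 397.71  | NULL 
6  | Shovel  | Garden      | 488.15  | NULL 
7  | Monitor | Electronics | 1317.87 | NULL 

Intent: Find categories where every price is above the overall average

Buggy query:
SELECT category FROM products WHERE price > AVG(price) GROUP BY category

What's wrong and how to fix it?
Bug: AVG() is an aggregate; it can't sit directly in WHERE

Fix: Compute the overall average in a scalar subquery and compare each group's MIN against it in HAVING

Corrected query:
SELECT category FROM products GROUP BY category HAVING MIN(price) > (SELECT AVG(price) FROM products)

Result:
category
--------
Kitchen 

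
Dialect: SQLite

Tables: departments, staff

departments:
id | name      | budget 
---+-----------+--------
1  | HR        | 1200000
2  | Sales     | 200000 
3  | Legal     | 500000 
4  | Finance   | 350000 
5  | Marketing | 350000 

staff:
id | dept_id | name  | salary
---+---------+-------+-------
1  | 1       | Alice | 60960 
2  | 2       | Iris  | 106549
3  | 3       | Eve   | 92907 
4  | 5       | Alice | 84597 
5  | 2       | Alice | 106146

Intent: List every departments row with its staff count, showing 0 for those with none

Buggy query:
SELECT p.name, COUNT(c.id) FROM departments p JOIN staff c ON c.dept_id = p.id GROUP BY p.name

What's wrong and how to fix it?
Bug: An inner join excludes parents with zero children

Fix: Use LEFT JOIN so parents without children still appear (COUNT(c.id) gives 0)

Corrected query:
SELECT p.name, COUNT(c.id) FROM departments p LEFT JOIN staff c ON c.dept_id = p.id GROUP BY p.name

Result:
name      | COUNT(c.id)
----------+------------
Finance   | 0          
HR        | 1          
Legal     | 1          
Marketing | 1          
Sales     | 2          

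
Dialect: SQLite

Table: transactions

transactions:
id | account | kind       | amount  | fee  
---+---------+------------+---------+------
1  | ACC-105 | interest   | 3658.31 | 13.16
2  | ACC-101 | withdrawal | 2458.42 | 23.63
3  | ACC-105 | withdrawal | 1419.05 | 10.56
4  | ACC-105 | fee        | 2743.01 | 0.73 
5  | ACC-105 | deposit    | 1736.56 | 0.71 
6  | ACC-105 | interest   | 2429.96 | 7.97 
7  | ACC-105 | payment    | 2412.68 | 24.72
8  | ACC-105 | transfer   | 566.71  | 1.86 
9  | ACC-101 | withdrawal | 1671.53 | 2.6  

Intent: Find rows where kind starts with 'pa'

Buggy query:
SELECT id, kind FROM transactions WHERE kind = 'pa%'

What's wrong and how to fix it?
Bug: '=' compares the literal string including the % character; pattern matching needs LIKE

Fix: Use LIKE for wildcard pattern matching

Corrected query:
SELECT id, kind FROM transactions WHERE kind LIKE 'pa%'

Result:
id | kind   
---+--------
7  | payment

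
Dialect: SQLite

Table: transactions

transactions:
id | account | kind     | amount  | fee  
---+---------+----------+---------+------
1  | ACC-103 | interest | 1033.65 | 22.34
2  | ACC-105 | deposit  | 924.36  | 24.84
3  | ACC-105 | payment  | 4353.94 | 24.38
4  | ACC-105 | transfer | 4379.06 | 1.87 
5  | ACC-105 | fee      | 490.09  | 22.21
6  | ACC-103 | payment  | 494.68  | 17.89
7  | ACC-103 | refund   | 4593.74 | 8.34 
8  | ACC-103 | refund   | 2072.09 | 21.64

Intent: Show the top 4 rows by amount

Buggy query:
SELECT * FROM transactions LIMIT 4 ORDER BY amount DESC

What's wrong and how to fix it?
Bug: LIMIT must come after ORDER BY

Fix: Sort with ORDER BY, then apply LIMIT

Corrected query:
SELECT * FROM transactions ORDER BY amount DESC LIMIT 4

Result:
id | account | kind     | amount  | fee  
---+---------+----------+---------+------
7  | ACC-103 | refund   | 4593.74 | 8.34 
4  | ACC-105 | transfer | 4379.06 | 1.87 
3  | ACC-105 | payment  | 4353.94 | 24.38
8  | ACC-103 | refund   | 2072.09 | 21.64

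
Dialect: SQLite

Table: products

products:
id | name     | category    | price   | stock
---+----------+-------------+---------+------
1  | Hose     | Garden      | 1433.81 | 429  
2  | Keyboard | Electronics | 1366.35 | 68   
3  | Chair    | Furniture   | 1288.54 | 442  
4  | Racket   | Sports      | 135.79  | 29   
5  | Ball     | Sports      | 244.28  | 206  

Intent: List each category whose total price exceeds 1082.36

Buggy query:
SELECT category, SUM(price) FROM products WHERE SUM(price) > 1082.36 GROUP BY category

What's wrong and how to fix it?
Bug: SUM(price) is an aggregate, but WHERE filters rows before aggregation

Fix: Move the aggregate condition to a HAVING clause

Corrected query:
SELECT category, SUM(price) FROM products GROUP BY category HAVING SUM(price) > 1082.36

Result:
category    | SUM(price)
------------+-----------
Electronics | 1366.35   
Furniture   | 1288.54   
Garden      | 1433.81   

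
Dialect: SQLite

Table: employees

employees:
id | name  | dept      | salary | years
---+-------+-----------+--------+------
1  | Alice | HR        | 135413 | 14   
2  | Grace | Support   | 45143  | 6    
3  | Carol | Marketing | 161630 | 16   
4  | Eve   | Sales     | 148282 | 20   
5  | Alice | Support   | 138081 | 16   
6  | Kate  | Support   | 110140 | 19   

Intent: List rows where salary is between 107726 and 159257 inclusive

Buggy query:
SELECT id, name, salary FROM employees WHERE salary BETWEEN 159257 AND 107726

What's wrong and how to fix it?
Bug: The bounds are reversed; BETWEEN a AND b requires a <= b to match anything

Fix: Write BETWEEN 107726 AND 159257

Corrected query:
SELECT id, name, salary FROM employees WHERE salary BETWEEN 107726 AND 159257

Result:
id | name  | salary
---+-------+-------
1  | Alice | 135413
4  | Eve   | 148282
5  | Alice | 138081
6  | Kate  | 110140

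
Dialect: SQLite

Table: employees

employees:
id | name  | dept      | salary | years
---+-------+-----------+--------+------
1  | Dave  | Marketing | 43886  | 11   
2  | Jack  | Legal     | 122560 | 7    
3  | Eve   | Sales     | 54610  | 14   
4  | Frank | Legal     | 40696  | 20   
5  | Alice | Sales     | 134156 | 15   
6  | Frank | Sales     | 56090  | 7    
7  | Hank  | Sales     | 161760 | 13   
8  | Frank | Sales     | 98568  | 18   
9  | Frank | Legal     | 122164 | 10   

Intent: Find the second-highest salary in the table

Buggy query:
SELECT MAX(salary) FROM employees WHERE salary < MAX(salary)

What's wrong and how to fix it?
Bug: The inner MAX is an aggregate inside WHERE, which is not allowed

Fix: Put the inner MAX in a scalar subquery

Corrected query:
SELECT MAX(salary) FROM employees WHERE salary < (SELECT MAX(salary) FROM employees)

Result:
MAX(salary)
-----------
134156     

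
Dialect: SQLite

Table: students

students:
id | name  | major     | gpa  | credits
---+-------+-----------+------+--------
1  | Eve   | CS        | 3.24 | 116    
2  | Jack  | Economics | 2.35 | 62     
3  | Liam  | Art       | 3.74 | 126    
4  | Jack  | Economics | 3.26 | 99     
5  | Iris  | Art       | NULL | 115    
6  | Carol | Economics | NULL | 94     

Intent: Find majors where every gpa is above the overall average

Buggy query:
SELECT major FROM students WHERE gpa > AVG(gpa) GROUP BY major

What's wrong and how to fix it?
Bug: AVG() is an aggregate; it can't sit directly in WHERE

Fix: Use a subquery for AVG and a HAVING MIN(...) filter so the condition holds for every row in the group

Corrected query:
SELECT major FROM students GROUP BY major HAVING MIN(gpa) > (SELECT AVG(gpa) FROM students)

Result:
major
-----
Art  
CS   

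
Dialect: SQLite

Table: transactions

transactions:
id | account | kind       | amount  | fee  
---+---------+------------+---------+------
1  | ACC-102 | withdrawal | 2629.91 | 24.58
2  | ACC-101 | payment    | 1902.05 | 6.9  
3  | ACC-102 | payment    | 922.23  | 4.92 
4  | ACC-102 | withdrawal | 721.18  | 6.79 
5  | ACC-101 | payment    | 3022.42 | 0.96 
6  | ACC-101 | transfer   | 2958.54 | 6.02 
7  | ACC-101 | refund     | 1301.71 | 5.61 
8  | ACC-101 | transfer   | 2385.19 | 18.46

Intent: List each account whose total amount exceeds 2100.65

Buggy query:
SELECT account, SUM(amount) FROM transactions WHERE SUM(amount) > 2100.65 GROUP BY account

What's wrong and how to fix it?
Bug: Aggregate functions cannot appear in a WHERE clause

Fix: Use HAVING (which filters groups after aggregation) instead of WHERE

Corrected query:
SELECT account, SUM(amount) FROM transactions GROUP BY account HAVING SUM(amount) > 2100.65

Result:
account | SUM(amount)
--------+------------
ACC-101 | 11569.91   
ACC-102 | 4273.32    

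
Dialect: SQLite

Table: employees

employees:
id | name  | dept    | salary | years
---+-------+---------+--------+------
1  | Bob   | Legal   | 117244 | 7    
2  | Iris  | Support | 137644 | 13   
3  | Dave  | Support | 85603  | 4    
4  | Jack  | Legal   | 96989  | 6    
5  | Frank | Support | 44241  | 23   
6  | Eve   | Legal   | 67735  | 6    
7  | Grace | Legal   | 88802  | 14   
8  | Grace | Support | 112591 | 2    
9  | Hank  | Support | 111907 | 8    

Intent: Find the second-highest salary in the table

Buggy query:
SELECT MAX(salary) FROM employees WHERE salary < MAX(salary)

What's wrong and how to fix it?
Bug: MAX(salary) on the right of the comparison is an aggregate-in-WHERE error

Fix: Put the inner MAX in a scalar subquery

Corrected query:
SELECT MAX(salary) FROM employees WHERE salary < (SELECT MAX(salary) FROM employees)

Result:
MAX(salary)
-----------
117244     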